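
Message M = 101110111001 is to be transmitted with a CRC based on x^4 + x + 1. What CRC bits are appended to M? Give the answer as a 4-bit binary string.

1010

Append 4 zeros: 1011101110010000. Divide by 10011 (XOR where the leading bit is 1):
  pos 0: 10111 XOR 10011 = 00100
  pos 2: 10001 XOR 10011 = 00010
  pos 5: 10110 XOR 10011 = 00101
  pos 7: 10101 XOR 10011 = 00110
  pos 9: 11000 XOR 10011 = 01011
  pos 10: 10110 XOR 10011 = 00101
Remainder (last 4 bits) = 1010. This is the CRC / FCS.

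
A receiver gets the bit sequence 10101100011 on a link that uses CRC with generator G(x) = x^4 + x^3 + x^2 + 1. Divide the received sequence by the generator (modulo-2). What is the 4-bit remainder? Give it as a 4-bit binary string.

0000

Modulo-2 division of 10101100011 by 11101:
  pos 0: 10101 XOR 11101 = 01000
  pos 1: 10001 XOR 11101 = 01100
  pos 2: 11000 XOR 11101 = 00101
  pos 4: 10100 XOR 11101 = 01001
  pos 5: 10011 XOR 11101 = 01110
  pos 6: 11101 XOR 11101 = 00000
Remainder = 0000 (zero — the frame passes the CRC check).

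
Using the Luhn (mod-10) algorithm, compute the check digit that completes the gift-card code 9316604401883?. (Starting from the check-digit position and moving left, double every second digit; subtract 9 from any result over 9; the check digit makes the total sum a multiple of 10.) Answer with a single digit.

Partial digits right→left: 3 8 8 1 0 4 4 0 6 6 1 3 9
Double every second digit counting from the check-digit position (so the 1st, 3rd, 5th, ... of the partial from the right).
  doubled (with −9 where >9): 6 7 0 8 3 2 9 → sum 35
  kept as-is: 8 1 4 0 6 3 → sum 22
Total = 35 + 22 = 57.
Check digit = (10 − (57 mod 10)) mod 10 = 3.

3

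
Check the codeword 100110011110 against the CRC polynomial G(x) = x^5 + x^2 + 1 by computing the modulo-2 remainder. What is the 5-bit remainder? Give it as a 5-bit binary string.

00000

Modulo-2 division of 100110011110 by 100101:
  pos 0: 100110 XOR 100101 = 000011
  pos 4: 110111 XOR 100101 = 010010
  pos 5: 100101 XOR 100101 = 000000
Remainder = 00000 (zero — the frame passes the CRC check).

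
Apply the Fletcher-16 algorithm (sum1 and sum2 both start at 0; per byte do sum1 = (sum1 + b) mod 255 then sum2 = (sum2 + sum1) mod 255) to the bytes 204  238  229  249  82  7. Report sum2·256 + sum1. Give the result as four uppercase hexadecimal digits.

A8F4

Running sums (mod 255):
  after byte 0 (204): sum1=204, sum2=204
  after byte 1 (238): sum1=187, sum2=136
  after byte 2 (229): sum1=161, sum2=42
  after byte 3 (249): sum1=155, sum2=197
  after byte 4 (82): sum1=237, sum2=179
  after byte 5 (7): sum1=244, sum2=168
Checksum = sum2·256 + sum1 = 168·256 + 244 = 43252 = 0xA8F4.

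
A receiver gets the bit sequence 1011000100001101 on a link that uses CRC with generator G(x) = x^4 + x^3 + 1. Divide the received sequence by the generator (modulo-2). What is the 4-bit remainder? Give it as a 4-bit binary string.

0111

Modulo-2 division of 1011000100001101 by 11001:
  pos 0: 10110 XOR 11001 = 01111
  pos 1: 11110 XOR 11001 = 00111
  pos 3: 11101 XOR 11001 = 00100
  pos 5: 10000 XOR 11001 = 01001
  pos 6: 10010 XOR 11001 = 01011
  pos 7: 10110 XOR 11001 = 01111
  pos 8: 11111 XOR 11001 = 00110
  pos 10: 11010 XOR 11001 = 00011
Remainder = 0111 (nonzero — an error is detected).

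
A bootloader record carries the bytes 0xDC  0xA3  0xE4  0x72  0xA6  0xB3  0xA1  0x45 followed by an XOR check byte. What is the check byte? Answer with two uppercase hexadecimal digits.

XOR the bytes together:
  start with 0xDC
  0xDC ⊕ 0xA3 = 0x7F
  0x7F ⊕ 0xE4 = 0x9B
  0x9B ⊕ 0x72 = 0xE9
  0xE9 ⊕ 0xA6 = 0x4F
  0x4F ⊕ 0xB3 = 0xFC
  0xFC ⊕ 0xA1 = 0x5D
  0x5D ⊕ 0x45 = 0x18

18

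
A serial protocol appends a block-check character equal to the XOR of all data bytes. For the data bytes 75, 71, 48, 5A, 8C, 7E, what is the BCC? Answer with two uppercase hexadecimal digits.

XOR the bytes together:
  start with 0x75
  0x75 ⊕ 0x71 = 0x04
  0x04 ⊕ 0x48 = 0x4C
  0x4C ⊕ 0x5A = 0x16
  0x16 ⊕ 0x8C = 0x9A
  0x9A ⊕ 0x7E = 0xE4

E4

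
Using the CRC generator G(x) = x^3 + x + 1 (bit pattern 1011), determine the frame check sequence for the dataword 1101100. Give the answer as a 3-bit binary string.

Append 3 zeros: 1101100000. Divide by 1011 (XOR where the leading bit is 1):
  pos 0: 1101 XOR 1011 = 0110
  pos 1: 1101 XOR 1011 = 0110
  pos 2: 1100 XOR 1011 = 0111
  pos 3: 1110 XOR 1011 = 0101
  pos 4: 1010 XOR 1011 = 0001
Remainder (last 3 bits) = 100. This is the CRC / FCS.

100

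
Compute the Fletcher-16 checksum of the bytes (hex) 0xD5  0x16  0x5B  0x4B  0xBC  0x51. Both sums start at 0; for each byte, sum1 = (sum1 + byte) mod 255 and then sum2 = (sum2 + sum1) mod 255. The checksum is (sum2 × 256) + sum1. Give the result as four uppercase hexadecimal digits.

8BA0

Running sums (mod 255):
  after byte 0 (0xD5): sum1=213, sum2=213
  after byte 1 (0x16): sum1=235, sum2=193
  after byte 2 (0x5B): sum1=71, sum2=9
  after byte 3 (0x4B): sum1=146, sum2=155
  after byte 4 (0xBC): sum1=79, sum2=234
  after byte 5 (0x51): sum1=160, sum2=139
Checksum = sum2·256 + sum1 = 139·256 + 160 = 35744 = 0x8BA0.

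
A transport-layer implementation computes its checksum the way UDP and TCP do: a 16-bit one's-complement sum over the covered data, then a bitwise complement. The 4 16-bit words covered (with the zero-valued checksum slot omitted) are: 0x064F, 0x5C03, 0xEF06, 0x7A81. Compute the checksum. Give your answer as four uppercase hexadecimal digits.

One's-complement addition (fold any carry out of bit 15 back into bit 0):
  0x064F + 0x5C03 = 0x06252
  0x6252 + 0xEF06 = 0x15158 → wrap carry → 0x5159
  0x5159 + 0x7A81 = 0x0CBDA
One's-complement sum = 0xCBDA.
Checksum = ~0xCBDA & 0xFFFF = 0x3425.

3425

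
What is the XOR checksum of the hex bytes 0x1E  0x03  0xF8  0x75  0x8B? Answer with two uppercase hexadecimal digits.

XOR the bytes together:
  start with 0x1E
  0x1E ⊕ 0x03 = 0x1D
  0x1D ⊕ 0xF8 = 0xE5
  0xE5 ⊕ 0x75 = 0x90
  0x90 ⊕ 0x8B = 0x1B

1B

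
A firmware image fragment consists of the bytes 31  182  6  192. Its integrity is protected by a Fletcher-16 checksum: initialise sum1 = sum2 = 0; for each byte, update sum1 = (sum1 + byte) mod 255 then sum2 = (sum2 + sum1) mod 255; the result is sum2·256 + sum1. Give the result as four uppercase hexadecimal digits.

6D9C

Running sums (mod 255):
  after byte 0 (31): sum1=31, sum2=31
  after byte 1 (182): sum1=213, sum2=244
  after byte 2 (6): sum1=219, sum2=208
  after byte 3 (192): sum1=156, sum2=109
Checksum = sum2·256 + sum1 = 109·256 + 156 = 28060 = 0x6D9C.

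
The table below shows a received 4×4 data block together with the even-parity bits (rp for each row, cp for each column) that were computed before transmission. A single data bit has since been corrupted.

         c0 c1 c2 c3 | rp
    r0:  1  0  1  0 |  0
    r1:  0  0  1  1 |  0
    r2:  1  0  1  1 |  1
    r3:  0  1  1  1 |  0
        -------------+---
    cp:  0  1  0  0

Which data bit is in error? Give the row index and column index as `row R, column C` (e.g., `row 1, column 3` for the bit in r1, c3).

row 3, column 3

Recompute each row's even parity and compare to rp:
  r0: data parity 0, sent rp 0 → ok
  r1: data parity 0, sent rp 0 → ok
  r2: data parity 1, sent rp 1 → ok
  r3: data parity 1, sent rp 0 → mismatch
Recompute each column's even parity and compare to cp:
  c0: data parity 0, sent cp 0 → ok
  c1: data parity 1, sent cp 1 → ok
  c2: data parity 0, sent cp 0 → ok
  c3: data parity 1, sent cp 0 → mismatch
Exactly one row (r3) and one column (c3) fail → the flipped bit is at their intersection.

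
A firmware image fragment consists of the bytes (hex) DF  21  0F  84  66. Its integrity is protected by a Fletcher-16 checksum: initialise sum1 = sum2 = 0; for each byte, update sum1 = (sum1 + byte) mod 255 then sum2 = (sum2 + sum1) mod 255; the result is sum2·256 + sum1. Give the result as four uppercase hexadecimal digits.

Running sums (mod 255):
  after byte 0 (DF): sum1=223, sum2=223
  after byte 1 (21): sum1=1, sum2=224
  after byte 2 (0F): sum1=16, sum2=240
  after byte 3 (84): sum1=148, sum2=133
  after byte 4 (66): sum1=250, sum2=128
Checksum = sum2·256 + sum1 = 128·256 + 250 = 33018 = 0x80FA.

80FA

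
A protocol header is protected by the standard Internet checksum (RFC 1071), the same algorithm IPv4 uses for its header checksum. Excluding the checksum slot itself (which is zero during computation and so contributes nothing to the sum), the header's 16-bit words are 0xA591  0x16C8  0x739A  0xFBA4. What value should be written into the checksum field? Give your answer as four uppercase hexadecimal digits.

D466

One's-complement addition (fold any carry out of bit 15 back into bit 0):
  0xA591 + 0x16C8 = 0x0BC59
  0xBC59 + 0x739A = 0x12FF3 → wrap carry → 0x2FF4
  0x2FF4 + 0xFBA4 = 0x12B98 → wrap carry → 0x2B99
One's-complement sum = 0x2B99.
Checksum = ~0x2B99 & 0xFFFF = 0xD466.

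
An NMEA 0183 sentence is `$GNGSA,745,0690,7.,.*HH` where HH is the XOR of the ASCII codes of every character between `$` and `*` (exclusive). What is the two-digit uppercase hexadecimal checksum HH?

XOR the ASCII codes of the payload characters:
  'G' = 0x47 → acc = 0x47
  'N' = 0x4E → acc = 0x09
  'G' = 0x47 → acc = 0x4E
  'S' = 0x53 → acc = 0x1D
  'A' = 0x41 → acc = 0x5C
  ',' = 0x2C → acc = 0x70
  '7' = 0x37 → acc = 0x47
  '4' = 0x34 → acc = 0x73
  '5' = 0x35 → acc = 0x46
  ',' = 0x2C → acc = 0x6A
  '0' = 0x30 → acc = 0x5A
  '6' = 0x36 → acc = 0x6C
  '9' = 0x39 → acc = 0x55
  '0' = 0x30 → acc = 0x65
  ',' = 0x2C → acc = 0x49
  '7' = 0x37 → acc = 0x7E
  '.' = 0x2E → acc = 0x50
  ',' = 0x2C → acc = 0x7C
  '.' = 0x2E → acc = 0x52
Checksum = 0x52.

52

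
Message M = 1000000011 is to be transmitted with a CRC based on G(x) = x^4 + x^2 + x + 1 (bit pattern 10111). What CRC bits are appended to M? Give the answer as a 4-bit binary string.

Append 4 zeros: 10000000110000. Divide by 10111 (XOR where the leading bit is 1):
  pos 0: 10000 XOR 10111 = 00111
  pos 2: 11100 XOR 10111 = 01011
  pos 3: 10110 XOR 10111 = 00001
  pos 7: 11100 XOR 10111 = 01011
  pos 8: 10110 XOR 10111 = 00001
Remainder (last 4 bits) = 0010. This is the CRC / FCS.

0010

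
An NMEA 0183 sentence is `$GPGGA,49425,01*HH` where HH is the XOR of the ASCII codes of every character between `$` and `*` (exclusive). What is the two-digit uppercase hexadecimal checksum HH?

XOR the ASCII codes of the payload characters:
  'G' = 0x47 → acc = 0x47
  'P' = 0x50 → acc = 0x17
  'G' = 0x47 → acc = 0x50
  'G' = 0x47 → acc = 0x17
  'A' = 0x41 → acc = 0x56
  ',' = 0x2C → acc = 0x7A
  '4' = 0x34 → acc = 0x4E
  '9' = 0x39 → acc = 0x77
  '4' = 0x34 → acc = 0x43
  '2' = 0x32 → acc = 0x71
  '5' = 0x35 → acc = 0x44
  ',' = 0x2C → acc = 0x68
  '0' = 0x30 → acc = 0x58
  '1' = 0x31 → acc = 0x69
Checksum = 0x69.

69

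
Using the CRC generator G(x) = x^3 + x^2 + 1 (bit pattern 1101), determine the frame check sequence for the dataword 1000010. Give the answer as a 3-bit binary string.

011

Append 3 zeros: 1000010000. Divide by 1101 (XOR where the leading bit is 1):
  pos 0: 1000 XOR 1101 = 0101
  pos 1: 1010 XOR 1101 = 0111
  pos 2: 1111 XOR 1101 = 0010
  pos 4: 1000 XOR 1101 = 0101
  pos 5: 1010 XOR 1101 = 0111
  pos 6: 1110 XOR 1101 = 0011
Remainder (last 3 bits) = 011. This is the CRC / FCS.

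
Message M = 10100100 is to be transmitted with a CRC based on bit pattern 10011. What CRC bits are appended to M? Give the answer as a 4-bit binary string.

1000

Append 4 zeros: 101001000000. Divide by 10011 (XOR where the leading bit is 1):
  pos 0: 10100 XOR 10011 = 00111
  pos 2: 11110 XOR 10011 = 01101
  pos 3: 11010 XOR 10011 = 01001
  pos 4: 10010 XOR 10011 = 00001
Remainder (last 4 bits) = 1000. This is the CRC / FCS.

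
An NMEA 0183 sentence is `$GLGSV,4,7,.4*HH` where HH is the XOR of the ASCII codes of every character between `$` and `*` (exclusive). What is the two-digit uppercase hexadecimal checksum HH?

XOR the ASCII codes of the payload characters:
  'G' = 0x47 → acc = 0x47
  'L' = 0x4C → acc = 0x0B
  'G' = 0x47 → acc = 0x4C
  'S' = 0x53 → acc = 0x1F
  'V' = 0x56 → acc = 0x49
  ',' = 0x2C → acc = 0x65
  '4' = 0x34 → acc = 0x51
  ',' = 0x2C → acc = 0x7D
  '7' = 0x37 → acc = 0x4A
  ',' = 0x2C → acc = 0x66
  '.' = 0x2E → acc = 0x48
  '4' = 0x34 → acc = 0x7C
Checksum = 0x7C.

7C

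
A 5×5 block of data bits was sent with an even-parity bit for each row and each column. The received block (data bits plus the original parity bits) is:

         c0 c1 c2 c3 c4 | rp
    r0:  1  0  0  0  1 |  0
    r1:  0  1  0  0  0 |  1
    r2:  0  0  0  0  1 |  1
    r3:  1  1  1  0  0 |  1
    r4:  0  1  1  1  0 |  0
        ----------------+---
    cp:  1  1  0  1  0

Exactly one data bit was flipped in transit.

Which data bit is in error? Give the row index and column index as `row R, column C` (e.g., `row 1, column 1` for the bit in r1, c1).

Recompute each row's even parity and compare to rp:
  r0: data parity 0, sent rp 0 → ok
  r1: data parity 1, sent rp 1 → ok
  r2: data parity 1, sent rp 1 → ok
  r3: data parity 1, sent rp 1 → ok
  r4: data parity 1, sent rp 0 → mismatch
Recompute each column's even parity and compare to cp:
  c0: data parity 0, sent cp 1 → mismatch
  c1: data parity 1, sent cp 1 → ok
  c2: data parity 0, sent cp 0 → ok
  c3: data parity 1, sent cp 1 → ok
  c4: data parity 0, sent cp 0 → ok
Exactly one row (r4) and one column (c0) fail → the flipped bit is at their intersection.

row 4, column 0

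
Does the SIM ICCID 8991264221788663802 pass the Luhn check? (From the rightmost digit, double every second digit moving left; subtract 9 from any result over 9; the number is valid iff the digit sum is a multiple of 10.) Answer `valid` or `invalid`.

From the right, keep odd positions and double even positions (subtract 9 from any doubled value over 9):
  doubled (positions 2,4,...): 0 6 3 7 2 4 3 2 9 → sum 36
  kept (positions 1,3,...): 2 8 6 8 7 2 4 2 9 8 → sum 56
Total = 92.
92 mod 10 = 2, so the number is invalid.

invalid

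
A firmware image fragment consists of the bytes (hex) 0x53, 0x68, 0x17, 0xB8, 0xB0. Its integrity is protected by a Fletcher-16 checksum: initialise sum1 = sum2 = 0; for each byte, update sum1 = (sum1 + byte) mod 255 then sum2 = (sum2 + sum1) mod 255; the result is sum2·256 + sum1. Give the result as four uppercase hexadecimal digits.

A93C

Running sums (mod 255):
  after byte 0 (0x53): sum1=83, sum2=83
  after byte 1 (0x68): sum1=187, sum2=15
  after byte 2 (0x17): sum1=210, sum2=225
  after byte 3 (0xB8): sum1=139, sum2=109
  after byte 4 (0xB0): sum1=60, sum2=169
Checksum = sum2·256 + sum1 = 169·256 + 60 = 43324 = 0xA93C.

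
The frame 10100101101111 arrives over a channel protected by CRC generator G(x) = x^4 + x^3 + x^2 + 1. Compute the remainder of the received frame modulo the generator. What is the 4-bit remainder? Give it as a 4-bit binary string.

0111

Modulo-2 division of 10100101101111 by 11101:
  pos 0: 10100 XOR 11101 = 01001
  pos 1: 10011 XOR 11101 = 01110
  pos 2: 11100 XOR 11101 = 00001
  pos 6: 11101 XOR 11101 = 00000
Remainder = 0111 (nonzero — an error is detected).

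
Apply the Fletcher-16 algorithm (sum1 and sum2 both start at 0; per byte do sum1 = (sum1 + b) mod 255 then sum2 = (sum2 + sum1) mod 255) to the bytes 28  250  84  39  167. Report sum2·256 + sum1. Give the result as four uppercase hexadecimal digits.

6B3A

Running sums (mod 255):
  after byte 0 (28): sum1=28, sum2=28
  after byte 1 (250): sum1=23, sum2=51
  after byte 2 (84): sum1=107, sum2=158
  after byte 3 (39): sum1=146, sum2=49
  after byte 4 (167): sum1=58, sum2=107
Checksum = sum2·256 + sum1 = 107·256 + 58 = 27450 = 0x6B3A.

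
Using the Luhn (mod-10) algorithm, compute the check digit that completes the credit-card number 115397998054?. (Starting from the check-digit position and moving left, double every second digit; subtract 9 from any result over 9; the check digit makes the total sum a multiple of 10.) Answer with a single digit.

3

Partial digits right→left: 4 5 0 8 9 9 7 9 3 5 1 1
Double every second digit counting from the check-digit position (so the 1st, 3rd, 5th, ... of the partial from the right).
  doubled (with −9 where >9): 8 0 9 5 6 2 → sum 30
  kept as-is: 5 8 9 9 5 1 → sum 37
Total = 30 + 37 = 67.
Check digit = (10 − (67 mod 10)) mod 10 = 3.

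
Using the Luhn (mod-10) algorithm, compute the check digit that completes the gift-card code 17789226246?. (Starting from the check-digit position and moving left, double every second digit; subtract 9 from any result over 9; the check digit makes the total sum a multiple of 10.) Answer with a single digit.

6

Partial digits right→left: 6 4 2 6 2 2 9 8 7 7 1
Double every second digit counting from the check-digit position (so the 1st, 3rd, 5th, ... of the partial from the right).
  doubled (with −9 where >9): 3 4 4 9 5 2 → sum 27
  kept as-is: 4 6 2 8 7 → sum 27
Total = 27 + 27 = 54.
Check digit = (10 − (54 mod 10)) mod 10 = 6.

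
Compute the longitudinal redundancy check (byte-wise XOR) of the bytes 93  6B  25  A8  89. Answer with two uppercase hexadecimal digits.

FC

XOR the bytes together:
  start with 0x93
  0x93 ⊕ 0x6B = 0xF8
  0xF8 ⊕ 0x25 = 0xDD
  0xDD ⊕ 0xA8 = 0x75
  0x75 ⊕ 0x89 = 0xFC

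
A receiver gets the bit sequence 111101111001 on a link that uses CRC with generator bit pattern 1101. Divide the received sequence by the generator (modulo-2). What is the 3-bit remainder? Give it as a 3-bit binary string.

Modulo-2 division of 111101111001 by 1101:
  pos 0: 1111 XOR 1101 = 0010
  pos 2: 1001 XOR 1101 = 0100
  pos 3: 1001 XOR 1101 = 0100
  pos 4: 1001 XOR 1101 = 0100
  pos 5: 1001 XOR 1101 = 0100
  pos 6: 1000 XOR 1101 = 0101
  pos 7: 1010 XOR 1101 = 0111
  pos 8: 1111 XOR 1101 = 0010
Remainder = 010 (nonzero — an error is detected).

010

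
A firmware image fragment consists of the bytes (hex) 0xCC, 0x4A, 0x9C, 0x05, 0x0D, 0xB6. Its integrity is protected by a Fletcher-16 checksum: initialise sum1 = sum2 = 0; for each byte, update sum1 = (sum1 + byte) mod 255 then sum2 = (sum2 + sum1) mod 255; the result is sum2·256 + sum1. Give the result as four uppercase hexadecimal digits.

927C

Running sums (mod 255):
  after byte 0 (0xCC): sum1=204, sum2=204
  after byte 1 (0x4A): sum1=23, sum2=227
  after byte 2 (0x9C): sum1=179, sum2=151
  after byte 3 (0x05): sum1=184, sum2=80
  after byte 4 (0x0D): sum1=197, sum2=22
  after byte 5 (0xB6): sum1=124, sum2=146
Checksum = sum2·256 + sum1 = 146·256 + 124 = 37500 = 0x927C.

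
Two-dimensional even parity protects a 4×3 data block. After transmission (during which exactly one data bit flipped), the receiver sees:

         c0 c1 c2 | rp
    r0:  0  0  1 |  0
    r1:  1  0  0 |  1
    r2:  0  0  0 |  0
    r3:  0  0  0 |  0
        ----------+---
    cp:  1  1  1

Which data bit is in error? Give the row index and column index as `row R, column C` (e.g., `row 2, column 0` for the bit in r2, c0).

row 0, column 1

Recompute each row's even parity and compare to rp:
  r0: data parity 1, sent rp 0 → mismatch
  r1: data parity 1, sent rp 1 → ok
  r2: data parity 0, sent rp 0 → ok
  r3: data parity 0, sent rp 0 → ok
Recompute each column's even parity and compare to cp:
  c0: data parity 1, sent cp 1 → ok
  c1: data parity 0, sent cp 1 → mismatch
  c2: data parity 1, sent cp 1 → ok
Exactly one row (r0) and one column (c1) fail → the flipped bit is at their intersection.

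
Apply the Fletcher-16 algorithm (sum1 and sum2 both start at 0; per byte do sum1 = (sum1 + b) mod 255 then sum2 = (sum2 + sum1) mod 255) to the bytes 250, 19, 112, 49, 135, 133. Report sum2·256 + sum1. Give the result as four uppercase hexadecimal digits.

Running sums (mod 255):
  after byte 0 (250): sum1=250, sum2=250
  after byte 1 (19): sum1=14, sum2=9
  after byte 2 (112): sum1=126, sum2=135
  after byte 3 (49): sum1=175, sum2=55
  after byte 4 (135): sum1=55, sum2=110
  after byte 5 (133): sum1=188, sum2=43
Checksum = sum2·256 + sum1 = 43·256 + 188 = 11196 = 0x2BBC.

2BBC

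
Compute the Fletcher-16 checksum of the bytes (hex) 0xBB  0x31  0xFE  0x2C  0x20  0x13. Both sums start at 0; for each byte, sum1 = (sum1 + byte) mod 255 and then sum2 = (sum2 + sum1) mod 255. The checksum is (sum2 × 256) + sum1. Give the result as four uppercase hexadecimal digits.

Running sums (mod 255):
  after byte 0 (0xBB): sum1=187, sum2=187
  after byte 1 (0x31): sum1=236, sum2=168
  after byte 2 (0xFE): sum1=235, sum2=148
  after byte 3 (0x2C): sum1=24, sum2=172
  after byte 4 (0x20): sum1=56, sum2=228
  after byte 5 (0x13): sum1=75, sum2=48
Checksum = sum2·256 + sum1 = 48·256 + 75 = 12363 = 0x304B.

304B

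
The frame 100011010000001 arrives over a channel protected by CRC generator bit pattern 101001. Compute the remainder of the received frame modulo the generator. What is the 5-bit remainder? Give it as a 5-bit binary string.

Modulo-2 division of 100011010000001 by 101001:
  pos 0: 100011 XOR 101001 = 001010
  pos 2: 101001 XOR 101001 = 000000
Remainder = 00001 (nonzero — an error is detected).

00001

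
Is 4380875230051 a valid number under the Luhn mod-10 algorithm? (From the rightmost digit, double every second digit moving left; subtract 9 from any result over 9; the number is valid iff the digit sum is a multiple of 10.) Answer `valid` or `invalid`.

From the right, keep odd positions and double even positions (subtract 9 from any doubled value over 9):
  doubled (positions 2,4,...): 1 0 4 5 0 6 → sum 16
  kept (positions 1,3,...): 1 0 3 5 8 8 4 → sum 29
Total = 45.
45 mod 10 = 5, so the number is invalid.

invalid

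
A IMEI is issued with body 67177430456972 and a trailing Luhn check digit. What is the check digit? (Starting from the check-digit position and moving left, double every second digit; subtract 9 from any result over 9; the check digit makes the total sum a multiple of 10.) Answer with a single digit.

Partial digits right→left: 2 7 9 6 5 4 0 3 4 7 7 1 7 6
Double every second digit counting from the check-digit position (so the 1st, 3rd, 5th, ... of the partial from the right).
  doubled (with −9 where >9): 4 9 1 0 8 5 5 → sum 32
  kept as-is: 7 6 4 3 7 1 6 → sum 34
Total = 32 + 34 = 66.
Check digit = (10 − (66 mod 10)) mod 10 = 4.

4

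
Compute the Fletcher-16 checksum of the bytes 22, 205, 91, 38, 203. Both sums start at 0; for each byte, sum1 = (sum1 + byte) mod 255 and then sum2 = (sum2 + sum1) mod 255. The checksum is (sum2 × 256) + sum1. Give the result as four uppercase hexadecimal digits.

CF31

Running sums (mod 255):
  after byte 0 (22): sum1=22, sum2=22
  after byte 1 (205): sum1=227, sum2=249
  after byte 2 (91): sum1=63, sum2=57
  after byte 3 (38): sum1=101, sum2=158
  after byte 4 (203): sum1=49, sum2=207
Checksum = sum2·256 + sum1 = 207·256 + 49 = 53041 = 0xCF31.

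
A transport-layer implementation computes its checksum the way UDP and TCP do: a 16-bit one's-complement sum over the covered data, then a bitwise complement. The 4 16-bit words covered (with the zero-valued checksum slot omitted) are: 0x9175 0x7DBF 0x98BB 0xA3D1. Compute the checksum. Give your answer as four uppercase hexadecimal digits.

B43D

One's-complement addition (fold any carry out of bit 15 back into bit 0):
  0x9175 + 0x7DBF = 0x10F34 → wrap carry → 0x0F35
  0x0F35 + 0x98BB = 0x0A7F0
  0xA7F0 + 0xA3D1 = 0x14BC1 → wrap carry → 0x4BC2
One's-complement sum = 0x4BC2.
Checksum = ~0x4BC2 & 0xFFFF = 0xB43D.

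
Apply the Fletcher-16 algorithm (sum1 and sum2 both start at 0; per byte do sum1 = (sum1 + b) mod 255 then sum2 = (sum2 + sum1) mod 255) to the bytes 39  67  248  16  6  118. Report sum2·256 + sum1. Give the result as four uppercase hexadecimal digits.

Running sums (mod 255):
  after byte 0 (39): sum1=39, sum2=39
  after byte 1 (67): sum1=106, sum2=145
  after byte 2 (248): sum1=99, sum2=244
  after byte 3 (16): sum1=115, sum2=104
  after byte 4 (6): sum1=121, sum2=225
  after byte 5 (118): sum1=239, sum2=209
Checksum = sum2·256 + sum1 = 209·256 + 239 = 53743 = 0xD1EF.

D1EF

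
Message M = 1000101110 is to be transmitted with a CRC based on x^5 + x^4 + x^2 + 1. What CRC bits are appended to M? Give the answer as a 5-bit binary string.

11111

Append 5 zeros: 100010111000000. Divide by 110101 (XOR where the leading bit is 1):
  pos 0: 100010 XOR 110101 = 010111
  pos 1: 101111 XOR 110101 = 011010
  pos 2: 110101 XOR 110101 = 000000
  pos 8: 100000 XOR 110101 = 010101
  pos 9: 101010 XOR 110101 = 011111
Remainder (last 5 bits) = 11111. This is the CRC / FCS.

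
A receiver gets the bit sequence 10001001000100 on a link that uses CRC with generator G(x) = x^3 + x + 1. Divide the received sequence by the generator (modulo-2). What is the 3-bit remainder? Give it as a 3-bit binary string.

000

Modulo-2 division of 10001001000100 by 1011:
  pos 0: 1000 XOR 1011 = 0011
  pos 2: 1110 XOR 1011 = 0101
  pos 3: 1010 XOR 1011 = 0001
  pos 6: 1100 XOR 1011 = 0111
  pos 7: 1110 XOR 1011 = 0101
  pos 8: 1011 XOR 1011 = 0000
Remainder = 000 (zero — the frame passes the CRC check).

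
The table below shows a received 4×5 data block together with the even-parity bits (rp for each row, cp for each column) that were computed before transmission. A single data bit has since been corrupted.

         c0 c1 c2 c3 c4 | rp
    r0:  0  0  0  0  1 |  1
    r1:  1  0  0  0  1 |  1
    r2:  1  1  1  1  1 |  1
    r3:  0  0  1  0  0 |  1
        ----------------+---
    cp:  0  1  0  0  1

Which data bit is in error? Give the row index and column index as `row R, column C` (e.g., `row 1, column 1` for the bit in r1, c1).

row 1, column 3

Recompute each row's even parity and compare to rp:
  r0: data parity 1, sent rp 1 → ok
  r1: data parity 0, sent rp 1 → mismatch
  r2: data parity 1, sent rp 1 → ok
  r3: data parity 1, sent rp 1 → ok
Recompute each column's even parity and compare to cp:
  c0: data parity 0, sent cp 0 → ok
  c1: data parity 1, sent cp 1 → ok
  c2: data parity 0, sent cp 0 → ok
  c3: data parity 1, sent cp 0 → mismatch
  c4: data parity 1, sent cp 1 → ok
Exactly one row (r1) and one column (c3) fail → the flipped bit is at their intersection.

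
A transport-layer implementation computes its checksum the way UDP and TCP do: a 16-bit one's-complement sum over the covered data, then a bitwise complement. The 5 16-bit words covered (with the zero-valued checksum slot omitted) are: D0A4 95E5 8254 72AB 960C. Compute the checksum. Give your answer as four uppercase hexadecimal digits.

One's-complement addition (fold any carry out of bit 15 back into bit 0):
  0xD0A4 + 0x95E5 = 0x16689 → wrap carry → 0x668A
  0x668A + 0x8254 = 0x0E8DE
  0xE8DE + 0x72AB = 0x15B89 → wrap carry → 0x5B8A
  0x5B8A + 0x960C = 0x0F196
One's-complement sum = 0xF196.
Checksum = ~0xF196 & 0xFFFF = 0x0E69.

0E69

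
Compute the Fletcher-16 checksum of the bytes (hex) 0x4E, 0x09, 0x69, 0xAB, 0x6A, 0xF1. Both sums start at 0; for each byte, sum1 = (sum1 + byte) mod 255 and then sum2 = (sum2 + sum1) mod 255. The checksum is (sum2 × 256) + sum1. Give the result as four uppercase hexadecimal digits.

Running sums (mod 255):
  after byte 0 (0x4E): sum1=78, sum2=78
  after byte 1 (0x09): sum1=87, sum2=165
  after byte 2 (0x69): sum1=192, sum2=102
  after byte 3 (0xAB): sum1=108, sum2=210
  after byte 4 (0x6A): sum1=214, sum2=169
  after byte 5 (0xF1): sum1=200, sum2=114
Checksum = sum2·256 + sum1 = 114·256 + 200 = 29384 = 0x72C8.

72C8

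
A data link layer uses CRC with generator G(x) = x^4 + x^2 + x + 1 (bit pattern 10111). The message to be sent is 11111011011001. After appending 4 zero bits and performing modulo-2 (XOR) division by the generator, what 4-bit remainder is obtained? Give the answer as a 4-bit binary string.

1111

Append 4 zeros: 111110110110010000. Divide by 10111 (XOR where the leading bit is 1):
  pos 0: 11111 XOR 10111 = 01000
  pos 1: 10000 XOR 10111 = 00111
  pos 3: 11111 XOR 10111 = 01000
  pos 4: 10000 XOR 10111 = 00111
  pos 6: 11111 XOR 10111 = 01000
  pos 7: 10000 XOR 10111 = 00111
  pos 9: 11101 XOR 10111 = 01010
  pos 10: 10100 XOR 10111 = 00011
  pos 13: 11000 XOR 10111 = 01111
Remainder (last 4 bits) = 1111. This is the CRC / FCS.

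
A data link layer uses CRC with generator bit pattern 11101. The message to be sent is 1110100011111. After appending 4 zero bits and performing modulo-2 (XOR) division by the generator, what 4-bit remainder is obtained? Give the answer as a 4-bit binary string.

Append 4 zeros: 11101000111110000. Divide by 11101 (XOR where the leading bit is 1):
  pos 0: 11101 XOR 11101 = 00000
  pos 8: 11111 XOR 11101 = 00010
  pos 11: 10000 XOR 11101 = 01101
  pos 12: 11010 XOR 11101 = 00111
Remainder (last 4 bits) = 0111. This is the CRC / FCS.

0111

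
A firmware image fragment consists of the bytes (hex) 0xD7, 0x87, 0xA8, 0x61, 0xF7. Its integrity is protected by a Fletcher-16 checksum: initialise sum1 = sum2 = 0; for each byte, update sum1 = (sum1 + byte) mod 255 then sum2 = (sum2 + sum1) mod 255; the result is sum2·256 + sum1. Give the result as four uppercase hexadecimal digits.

0A61

Running sums (mod 255):
  after byte 0 (0xD7): sum1=215, sum2=215
  after byte 1 (0x87): sum1=95, sum2=55
  after byte 2 (0xA8): sum1=8, sum2=63
  after byte 3 (0x61): sum1=105, sum2=168
  after byte 4 (0xF7): sum1=97, sum2=10
Checksum = sum2·256 + sum1 = 10·256 + 97 = 2657 = 0x0A61.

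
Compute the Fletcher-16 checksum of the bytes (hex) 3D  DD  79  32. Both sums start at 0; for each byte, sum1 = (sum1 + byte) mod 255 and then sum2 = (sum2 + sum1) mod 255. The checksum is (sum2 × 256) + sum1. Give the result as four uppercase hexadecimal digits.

B3C6

Running sums (mod 255):
  after byte 0 (3D): sum1=61, sum2=61
  after byte 1 (DD): sum1=27, sum2=88
  after byte 2 (79): sum1=148, sum2=236
  after byte 3 (32): sum1=198, sum2=179
Checksum = sum2·256 + sum1 = 179·256 + 198 = 46022 = 0xB3C6.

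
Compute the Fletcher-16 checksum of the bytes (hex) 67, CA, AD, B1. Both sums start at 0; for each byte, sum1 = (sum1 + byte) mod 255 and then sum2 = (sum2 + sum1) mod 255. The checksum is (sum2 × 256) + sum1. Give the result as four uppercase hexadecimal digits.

0B91

Running sums (mod 255):
  after byte 0 (67): sum1=103, sum2=103
  after byte 1 (CA): sum1=50, sum2=153
  after byte 2 (AD): sum1=223, sum2=121
  after byte 3 (B1): sum1=145, sum2=11
Checksum = sum2·256 + sum1 = 11·256 + 145 = 2961 = 0x0B91.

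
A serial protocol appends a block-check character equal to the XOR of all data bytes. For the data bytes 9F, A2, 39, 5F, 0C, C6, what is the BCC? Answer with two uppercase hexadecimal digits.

XOR the bytes together:
  start with 0x9F
  0x9F ⊕ 0xA2 = 0x3D
  0x3D ⊕ 0x39 = 0x04
  0x04 ⊕ 0x5F = 0x5B
  0x5B ⊕ 0x0C = 0x57
  0x57 ⊕ 0xC6 = 0x91

91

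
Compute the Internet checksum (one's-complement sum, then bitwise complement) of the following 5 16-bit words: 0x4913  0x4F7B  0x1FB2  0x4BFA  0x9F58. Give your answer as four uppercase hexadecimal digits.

5C6C

One's-complement addition (fold any carry out of bit 15 back into bit 0):
  0x4913 + 0x4F7B = 0x0988E
  0x988E + 0x1FB2 = 0x0B840
  0xB840 + 0x4BFA = 0x1043A → wrap carry → 0x043B
  0x043B + 0x9F58 = 0x0A393
One's-complement sum = 0xA393.
Checksum = ~0xA393 & 0xFFFF = 0x5C6C.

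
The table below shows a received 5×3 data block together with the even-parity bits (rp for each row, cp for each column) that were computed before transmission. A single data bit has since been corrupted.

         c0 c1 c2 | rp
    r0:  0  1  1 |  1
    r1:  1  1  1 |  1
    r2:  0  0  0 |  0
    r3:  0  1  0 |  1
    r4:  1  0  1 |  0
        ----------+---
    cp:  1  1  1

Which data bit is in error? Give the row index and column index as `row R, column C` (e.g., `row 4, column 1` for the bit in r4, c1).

row 0, column 0

Recompute each row's even parity and compare to rp:
  r0: data parity 0, sent rp 1 → mismatch
  r1: data parity 1, sent rp 1 → ok
  r2: data parity 0, sent rp 0 → ok
  r3: data parity 1, sent rp 1 → ok
  r4: data parity 0, sent rp 0 → ok
Recompute each column's even parity and compare to cp:
  c0: data parity 0, sent cp 1 → mismatch
  c1: data parity 1, sent cp 1 → ok
  c2: data parity 1, sent cp 1 → ok
Exactly one row (r0) and one column (c0) fail → the flipped bit is at their intersection.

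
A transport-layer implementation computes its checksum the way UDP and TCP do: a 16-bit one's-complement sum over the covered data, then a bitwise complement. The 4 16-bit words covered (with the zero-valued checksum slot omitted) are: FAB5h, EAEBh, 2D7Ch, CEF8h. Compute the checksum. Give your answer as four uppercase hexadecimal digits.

1DE9

One's-complement addition (fold any carry out of bit 15 back into bit 0):
  0xFAB5 + 0xEAEB = 0x1E5A0 → wrap carry → 0xE5A1
  0xE5A1 + 0x2D7C = 0x1131D → wrap carry → 0x131E
  0x131E + 0xCEF8 = 0x0E216
One's-complement sum = 0xE216.
Checksum = ~0xE216 & 0xFFFF = 0x1DE9.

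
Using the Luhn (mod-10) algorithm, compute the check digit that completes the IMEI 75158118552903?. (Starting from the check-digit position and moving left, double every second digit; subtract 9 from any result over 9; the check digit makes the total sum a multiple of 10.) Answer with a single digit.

Partial digits right→left: 3 0 9 2 5 5 8 1 1 8 5 1 5 7
Double every second digit counting from the check-digit position (so the 1st, 3rd, 5th, ... of the partial from the right).
  doubled (with −9 where >9): 6 9 1 7 2 1 1 → sum 27
  kept as-is: 0 2 5 1 8 1 7 → sum 24
Total = 27 + 24 = 51.
Check digit = (10 − (51 mod 10)) mod 10 = 9.

9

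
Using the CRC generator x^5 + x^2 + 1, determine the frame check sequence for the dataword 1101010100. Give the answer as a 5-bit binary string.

Append 5 zeros: 110101010000000. Divide by 100101 (XOR where the leading bit is 1):
  pos 0: 110101 XOR 100101 = 010000
  pos 1: 100000 XOR 100101 = 000101
  pos 4: 101100 XOR 100101 = 001001
  pos 6: 100100 XOR 100101 = 000001
Remainder (last 5 bits) = 01000. This is the CRC / FCS.

01000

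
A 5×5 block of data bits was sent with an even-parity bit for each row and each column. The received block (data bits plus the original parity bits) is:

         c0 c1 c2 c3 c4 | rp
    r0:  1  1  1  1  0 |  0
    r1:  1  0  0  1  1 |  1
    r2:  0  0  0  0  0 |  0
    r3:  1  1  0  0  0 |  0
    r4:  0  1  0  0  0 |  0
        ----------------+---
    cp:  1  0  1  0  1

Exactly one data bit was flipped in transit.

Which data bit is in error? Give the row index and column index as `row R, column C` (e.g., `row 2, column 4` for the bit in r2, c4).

Recompute each row's even parity and compare to rp:
  r0: data parity 0, sent rp 0 → ok
  r1: data parity 1, sent rp 1 → ok
  r2: data parity 0, sent rp 0 → ok
  r3: data parity 0, sent rp 0 → ok
  r4: data parity 1, sent rp 0 → mismatch
Recompute each column's even parity and compare to cp:
  c0: data parity 1, sent cp 1 → ok
  c1: data parity 1, sent cp 0 → mismatch
  c2: data parity 1, sent cp 1 → ok
  c3: data parity 0, sent cp 0 → ok
  c4: data parity 1, sent cp 1 → ok
Exactly one row (r4) and one column (c1) fail → the flipped bit is at their intersection.

row 4, column 1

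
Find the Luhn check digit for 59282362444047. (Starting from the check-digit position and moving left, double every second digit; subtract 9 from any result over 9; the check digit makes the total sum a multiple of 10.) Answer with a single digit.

Partial digits right→left: 7 4 0 4 4 4 2 6 3 2 8 2 9 5
Double every second digit counting from the check-digit position (so the 1st, 3rd, 5th, ... of the partial from the right).
  doubled (with −9 where >9): 5 0 8 4 6 7 9 → sum 39
  kept as-is: 4 4 4 6 2 2 5 → sum 27
Total = 39 + 27 = 66.
Check digit = (10 − (66 mod 10)) mod 10 = 4.

4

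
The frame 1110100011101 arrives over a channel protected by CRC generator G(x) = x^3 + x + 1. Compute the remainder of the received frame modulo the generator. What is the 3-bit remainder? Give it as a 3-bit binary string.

000

Modulo-2 division of 1110100011101 by 1011:
  pos 0: 1110 XOR 1011 = 0101
  pos 1: 1011 XOR 1011 = 0000
  pos 8: 1110 XOR 1011 = 0101
  pos 9: 1011 XOR 1011 = 0000
Remainder = 000 (zero — the frame passes the CRC check).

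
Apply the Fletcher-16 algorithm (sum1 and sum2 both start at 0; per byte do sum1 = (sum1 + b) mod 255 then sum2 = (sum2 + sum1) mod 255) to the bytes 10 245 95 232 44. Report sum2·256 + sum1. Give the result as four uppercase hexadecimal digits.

2674

Running sums (mod 255):
  after byte 0 (10): sum1=10, sum2=10
  after byte 1 (245): sum1=0, sum2=10
  after byte 2 (95): sum1=95, sum2=105
  after byte 3 (232): sum1=72, sum2=177
  after byte 4 (44): sum1=116, sum2=38
Checksum = sum2·256 + sum1 = 38·256 + 116 = 9844 = 0x2674.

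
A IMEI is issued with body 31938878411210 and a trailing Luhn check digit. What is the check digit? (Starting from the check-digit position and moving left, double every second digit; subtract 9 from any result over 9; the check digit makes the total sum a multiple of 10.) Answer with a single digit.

Partial digits right→left: 0 1 2 1 1 4 8 7 8 8 3 9 1 3
Double every second digit counting from the check-digit position (so the 1st, 3rd, 5th, ... of the partial from the right).
  doubled (with −9 where >9): 0 4 2 7 7 6 2 → sum 28
  kept as-is: 1 1 4 7 8 9 3 → sum 33
Total = 28 + 33 = 61.
Check digit = (10 − (61 mod 10)) mod 10 = 9.

9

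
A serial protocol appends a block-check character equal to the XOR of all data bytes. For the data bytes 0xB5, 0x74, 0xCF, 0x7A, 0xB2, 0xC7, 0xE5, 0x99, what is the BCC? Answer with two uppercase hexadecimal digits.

7D

XOR the bytes together:
  start with 0xB5
  0xB5 ⊕ 0x74 = 0xC1
  0xC1 ⊕ 0xCF = 0x0E
  0x0E ⊕ 0x7A = 0x74
  0x74 ⊕ 0xB2 = 0xC6
  0xC6 ⊕ 0xC7 = 0x01
  0x01 ⊕ 0xE5 = 0xE4
  0xE4 ⊕ 0x99 = 0x7D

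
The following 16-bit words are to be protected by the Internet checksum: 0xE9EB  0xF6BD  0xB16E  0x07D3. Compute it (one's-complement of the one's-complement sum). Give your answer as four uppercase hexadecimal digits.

6614

One's-complement addition (fold any carry out of bit 15 back into bit 0):
  0xE9EB + 0xF6BD = 0x1E0A8 → wrap carry → 0xE0A9
  0xE0A9 + 0xB16E = 0x19217 → wrap carry → 0x9218
  0x9218 + 0x07D3 = 0x099EB
One's-complement sum = 0x99EB.
Checksum = ~0x99EB & 0xFFFF = 0x6614.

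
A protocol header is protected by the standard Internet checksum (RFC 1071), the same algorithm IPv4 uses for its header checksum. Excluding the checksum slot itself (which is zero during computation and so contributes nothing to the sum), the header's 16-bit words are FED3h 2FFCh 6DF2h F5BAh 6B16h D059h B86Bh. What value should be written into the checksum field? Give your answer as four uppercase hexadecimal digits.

One's-complement addition (fold any carry out of bit 15 back into bit 0):
  0xFED3 + 0x2FFC = 0x12ECF → wrap carry → 0x2ED0
  0x2ED0 + 0x6DF2 = 0x09CC2
  0x9CC2 + 0xF5BA = 0x1927C → wrap carry → 0x927D
  0x927D + 0x6B16 = 0x0FD93
  0xFD93 + 0xD059 = 0x1CDEC → wrap carry → 0xCDED
  0xCDED + 0xB86B = 0x18658 → wrap carry → 0x8659
One's-complement sum = 0x8659.
Checksum = ~0x8659 & 0xFFFF = 0x79A6.

79A6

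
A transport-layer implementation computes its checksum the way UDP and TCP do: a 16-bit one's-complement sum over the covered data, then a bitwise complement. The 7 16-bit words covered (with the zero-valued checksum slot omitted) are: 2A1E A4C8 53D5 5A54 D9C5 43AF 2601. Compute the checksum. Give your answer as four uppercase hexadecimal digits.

One's-complement addition (fold any carry out of bit 15 back into bit 0):
  0x2A1E + 0xA4C8 = 0x0CEE6
  0xCEE6 + 0x53D5 = 0x122BB → wrap carry → 0x22BC
  0x22BC + 0x5A54 = 0x07D10
  0x7D10 + 0xD9C5 = 0x156D5 → wrap carry → 0x56D6
  0x56D6 + 0x43AF = 0x09A85
  0x9A85 + 0x2601 = 0x0C086
One's-complement sum = 0xC086.
Checksum = ~0xC086 & 0xFFFF = 0x3F79.

3F79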